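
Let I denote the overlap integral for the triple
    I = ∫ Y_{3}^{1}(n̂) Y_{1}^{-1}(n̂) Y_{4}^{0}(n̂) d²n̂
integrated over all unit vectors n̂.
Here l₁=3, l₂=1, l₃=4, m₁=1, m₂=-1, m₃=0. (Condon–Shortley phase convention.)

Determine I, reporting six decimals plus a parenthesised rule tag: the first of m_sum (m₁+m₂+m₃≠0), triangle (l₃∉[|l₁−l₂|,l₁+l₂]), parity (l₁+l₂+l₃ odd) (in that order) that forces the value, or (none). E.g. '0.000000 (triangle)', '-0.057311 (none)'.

0.150786 (none)

Checks pass: Σm=0; 8 even; l₃=4∈[2,4].
(2·3+1)(2·1+1)(2·4+1) = 189
Δ: 0! 6! 2! / 9! → 1/252
sum: t=0:+1/36 = 1/36
3j²(3 1 4; 0 0 0) = Δ·Π!·Σ² = 4/63  (sign +1)
sum: t=0:+1/96 = 1/96
3j²(3 1 4; 1 -1 0) = Δ·Π!·Σ² = 1/42  (sign +1)
combine: 4πI² = 189·4/63·1/42 = 2/7
take √, sign +1: I = 0.15078601
No selection rule forces the value: the integral is nonzero (none).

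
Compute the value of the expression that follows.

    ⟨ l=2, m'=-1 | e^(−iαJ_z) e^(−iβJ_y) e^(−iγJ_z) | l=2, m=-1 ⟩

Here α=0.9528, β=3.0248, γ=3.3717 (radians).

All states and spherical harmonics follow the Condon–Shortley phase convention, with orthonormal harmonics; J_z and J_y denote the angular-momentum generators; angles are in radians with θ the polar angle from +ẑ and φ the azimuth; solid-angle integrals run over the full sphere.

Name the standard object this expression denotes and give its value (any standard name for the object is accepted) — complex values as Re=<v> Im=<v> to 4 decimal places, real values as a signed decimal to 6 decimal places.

Wigner D-matrix element, Re=0.0038 Im=0.0094

This is a Wigner D-matrix element — the rotation-matrix element ⟨l m'| R(α,β,γ) |l m⟩ in the angular-momentum basis.
First d^2_{-1,-1}(β=3.0248), then the phase factors e^{-i(-1)α} and e^{-i(-1)γ}:
Half-angle: c=0.058363, s=0.998295. N=√(1·6·1·6)=6.000000
The bounds max(0,m−m')=0 and min(l+m,l−m')=1 give 2 terms
  k=0: (−1)^0·6.0000/(6)·0.0584^4·0.9983^0 = +0.000012
  k=1: (−1)^1·6.0000/(2)·0.0584^2·0.9983^2 = -0.010184
d^2_{-1,-1}(3.0248) = +0.000012 -0.010184 = -0.010172
Attach z-rotation phases: D = e^{-i(-1)(0.9528)}·(-0.010172)·e^{-i(-1)(3.3717)} = +0.003848+0.009417i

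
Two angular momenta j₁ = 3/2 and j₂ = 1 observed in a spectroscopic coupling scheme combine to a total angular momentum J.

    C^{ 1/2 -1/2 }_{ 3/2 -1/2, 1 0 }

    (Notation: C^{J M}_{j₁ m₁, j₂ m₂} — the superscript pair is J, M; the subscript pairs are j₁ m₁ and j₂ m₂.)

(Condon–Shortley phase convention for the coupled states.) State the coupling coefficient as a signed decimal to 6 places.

triangle: 2!×1!×0!/4! = 2/24
(j±m)!: 1!×2!×1!×1!×0!×1! = 2
prefactor² = (2J+1)×Δ×N² = 1/3
  k=1: −1/(1!×1!×1!×0!×0!×0!) = -1
Σ = -1  ⇒  CG² = 1/3×(-1)² = 1/3
CG = −√(1/3) = -0.577350

−√(1/3) ≈ -0.577350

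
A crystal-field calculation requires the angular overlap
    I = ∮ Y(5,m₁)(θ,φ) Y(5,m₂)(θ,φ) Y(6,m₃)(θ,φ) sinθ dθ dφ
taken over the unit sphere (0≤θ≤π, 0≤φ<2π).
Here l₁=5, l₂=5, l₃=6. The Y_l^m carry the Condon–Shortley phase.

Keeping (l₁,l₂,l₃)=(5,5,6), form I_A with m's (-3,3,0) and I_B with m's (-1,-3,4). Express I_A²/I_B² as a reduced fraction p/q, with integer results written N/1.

841/507

l's match ⇒ only the (l;m) 3-j factors differ between A and B.
A: triangle coeff Δ(5,5,6) = 1/28588560; Σ_t [2,4]: t=2:+1/2073600 t=3:−1/86400 t=4:+1/55296 = 29/4147200; (3j)²=841/145860 [(5 5 6; -3 3 0)], sign=+1
B: triangle coeff Δ(5,5,6) = 1/28588560; Σ_t [0,2]: t=0:+1/829440 t=1:−1/86400 t=2:+1/138240 = -13/4147200; (3j)²=13/3740 [(5 5 6; -1 -3 4)], sign=-1
I_A²/I_B² = (841/145860)/(13/3740) = 841/507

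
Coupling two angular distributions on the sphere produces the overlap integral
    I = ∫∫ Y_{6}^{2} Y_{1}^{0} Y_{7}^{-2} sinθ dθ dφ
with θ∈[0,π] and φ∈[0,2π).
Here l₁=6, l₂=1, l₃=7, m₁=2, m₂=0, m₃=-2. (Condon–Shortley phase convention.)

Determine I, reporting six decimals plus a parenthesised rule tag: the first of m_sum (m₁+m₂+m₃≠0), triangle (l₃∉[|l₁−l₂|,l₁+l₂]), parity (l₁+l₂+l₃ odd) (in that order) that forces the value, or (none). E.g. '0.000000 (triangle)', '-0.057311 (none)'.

m-sum 0 ✓  L=14 even ✓  5≤7≤7 ✓
Π(2lᵢ+1) = 13×3×15 = 585
triangle coeff Δ(6,1,7) = 1/1365
Σ_t [0,0]: t=0:+1/518400 = 1/518400
(3j)²=7/195 [(6 1 7; 0 0 0)], sign=-1
Σ_t [0,0]: t=0:+1/967680 = 1/967680
(3j)²=3/91 [(6 1 7; 2 0 -2)], sign=-1
⇒ 4πI² = 9/13
I = (+1)√(9/13/(4π)) = 0.23471705
No selection rule forces the value: the integral is nonzero (none).

0.234717 (none)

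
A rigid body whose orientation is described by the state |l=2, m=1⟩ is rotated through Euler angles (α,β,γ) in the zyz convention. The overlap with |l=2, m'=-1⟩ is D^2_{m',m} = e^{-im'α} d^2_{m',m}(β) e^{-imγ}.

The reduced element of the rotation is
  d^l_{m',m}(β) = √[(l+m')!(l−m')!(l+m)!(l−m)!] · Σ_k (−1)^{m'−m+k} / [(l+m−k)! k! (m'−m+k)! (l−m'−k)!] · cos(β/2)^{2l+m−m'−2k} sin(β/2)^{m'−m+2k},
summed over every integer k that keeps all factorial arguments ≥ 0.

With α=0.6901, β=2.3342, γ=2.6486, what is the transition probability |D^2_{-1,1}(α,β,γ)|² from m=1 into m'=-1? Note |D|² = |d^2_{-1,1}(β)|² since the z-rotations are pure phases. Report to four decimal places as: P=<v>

P=0.1048

First d^2_{-1,1}(β=2.3342), then the phase factors e^{-i(-1)α} and e^{-i(1)γ}:
With c≡cos(β/2)=0.392820 and s≡sin(β/2)=0.919615, N=[1·6·6·1]^{1/2}=6.000000
k∈{2,3} keeps every argument non-negative
  k=2: (−1)^0·6.0000/(2)·0.3928^2·0.9196^2 = +0.391491
  k=3: (−1)^1·6.0000/(6)·0.3928^0·0.9196^4 = -0.715195
d^2_{-1,1}(2.3342) = +0.391491 -0.715195 = -0.323705
|D^2_{-1,1}|² = |d^2_{-1,1}(β)|² = (-0.323705)² = 0.104785 (the z-rotation phases have unit modulus)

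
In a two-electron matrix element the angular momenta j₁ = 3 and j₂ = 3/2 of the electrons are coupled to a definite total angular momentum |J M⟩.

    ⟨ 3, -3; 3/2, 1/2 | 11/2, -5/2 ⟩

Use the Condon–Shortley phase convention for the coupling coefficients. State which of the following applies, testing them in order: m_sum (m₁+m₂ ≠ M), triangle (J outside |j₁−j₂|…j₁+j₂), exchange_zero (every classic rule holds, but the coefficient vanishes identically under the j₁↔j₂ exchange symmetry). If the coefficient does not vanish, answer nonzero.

triangle

m-sum: m₁+m₂ = -3+1/2 = -5/2, M = -5/2  ✓
triangle: need |j₁−j₂| ≤ J ≤ j₁+j₂, i.e. J ∈ [3/2, 9/2]; J = 11/2 is outside ✗ ⇒ coefficient is 0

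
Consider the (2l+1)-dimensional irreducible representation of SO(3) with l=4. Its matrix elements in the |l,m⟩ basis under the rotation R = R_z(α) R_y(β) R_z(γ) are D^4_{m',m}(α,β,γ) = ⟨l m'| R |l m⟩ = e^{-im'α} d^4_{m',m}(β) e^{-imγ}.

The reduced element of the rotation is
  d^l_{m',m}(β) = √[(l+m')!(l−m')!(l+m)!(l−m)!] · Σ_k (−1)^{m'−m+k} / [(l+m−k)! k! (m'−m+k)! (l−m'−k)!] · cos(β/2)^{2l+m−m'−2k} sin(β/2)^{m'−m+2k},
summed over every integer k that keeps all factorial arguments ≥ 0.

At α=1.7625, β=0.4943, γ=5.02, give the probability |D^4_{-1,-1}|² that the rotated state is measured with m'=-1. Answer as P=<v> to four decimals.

P=0.0164

First d^4_{-1,-1}(β=0.4943), then the phase factors e^{-i(-1)α} and e^{-i(-1)γ}:
With c≡cos(β/2)=0.969614 and s≡sin(β/2)=0.244642, N=[6·120·6·120]^{1/2}=720.000000
The bounds max(0,m−m')=0 and min(l+m,l−m')=3 give 4 terms
  k=0: (−1)^0·720.0000/(720)·0.9696^8·0.2446^0 = +0.781249
  k=1: (−1)^1·720.0000/(48)·0.9696^6·0.2446^2 = -0.746009
  k=2: (−1)^2·720.0000/(24)·0.9696^4·0.2446^4 = +0.094981
  k=3: (−1)^3·720.0000/(72)·0.9696^2·0.2446^6 = -0.002015
d^4_{-1,-1}(0.4943) = +0.781249 -0.746009 +0.094981 -0.002015 = +0.128206
|D^4_{-1,-1}|² = |d^4_{-1,-1}(β)|² = (+0.128206)² = 0.016437 (the z-rotation phases have unit modulus)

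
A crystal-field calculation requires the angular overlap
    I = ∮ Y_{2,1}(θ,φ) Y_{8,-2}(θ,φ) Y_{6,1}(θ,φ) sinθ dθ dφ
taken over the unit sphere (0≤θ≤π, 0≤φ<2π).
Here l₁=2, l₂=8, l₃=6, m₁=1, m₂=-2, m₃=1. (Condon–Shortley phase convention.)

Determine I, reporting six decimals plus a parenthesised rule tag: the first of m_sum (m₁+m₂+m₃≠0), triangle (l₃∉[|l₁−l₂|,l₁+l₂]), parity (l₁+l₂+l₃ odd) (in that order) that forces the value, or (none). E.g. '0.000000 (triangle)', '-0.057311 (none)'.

0.227709 (none)

Checks pass: Σm=0; 16 even; l₃=6∈[6,10].
(2·2+1)(2·8+1)(2·6+1) = 1105
Δ: 4! 0! 12! / 17! → 1/30940
sum: t=2:+1/2073600 = 1/2073600
3j²(2 8 6; 0 0 0) = Δ·Π!·Σ² = 28/1105  (sign +1)
sum: t=1:−1/3628800 = -1/3628800
3j²(2 8 6; 1 -2 1) = Δ·Π!·Σ² = 36/1547  (sign +1)
combine: 4πI² = 1105·28/1105·36/1547 = 144/221
take √, sign +1: I = 0.22770899
No selection rule forces the value: the integral is nonzero (none).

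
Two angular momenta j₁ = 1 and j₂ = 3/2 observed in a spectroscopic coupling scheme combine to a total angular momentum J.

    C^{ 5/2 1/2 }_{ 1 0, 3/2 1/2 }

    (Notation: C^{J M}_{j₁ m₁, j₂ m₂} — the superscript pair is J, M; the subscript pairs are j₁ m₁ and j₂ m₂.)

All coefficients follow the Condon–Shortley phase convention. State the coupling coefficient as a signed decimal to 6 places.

triangle: 0!*2!*3!/6! = 12/720
(j±m)!: 1!*1!*2!*1!*3!*2! = 24
prefactor² = (2J+1)*Δ*N² = 12/5
  k=0: +1/(0!*0!*1!*2!*1!*1!) = 1/2
Σ = 1/2  ⇒  CG² = 12/5*(1/2)² = 3/5
CG = +√(3/5) = +0.774597

+0.774597  (= +√(3/5))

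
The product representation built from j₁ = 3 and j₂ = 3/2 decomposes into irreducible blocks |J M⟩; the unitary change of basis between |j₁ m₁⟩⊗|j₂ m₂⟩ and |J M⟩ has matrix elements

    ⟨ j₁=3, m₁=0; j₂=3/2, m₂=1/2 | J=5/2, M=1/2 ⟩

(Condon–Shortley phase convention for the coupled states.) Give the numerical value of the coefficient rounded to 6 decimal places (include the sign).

-0.414039  (= −√(6/35))

√[6·2!4!1!/8! · 3!3!2!1!3!2!] = √(216/35)
  +(−1)^1/∏(1,1,2,1,2,0)! = -1/4  (running -1/4)
  +(−1)^2/∏(2,0,1,0,3,1)! = 1/12  (running -1/6)
⟨..|..⟩ = √(216/35)·(-1/6) = -0.414039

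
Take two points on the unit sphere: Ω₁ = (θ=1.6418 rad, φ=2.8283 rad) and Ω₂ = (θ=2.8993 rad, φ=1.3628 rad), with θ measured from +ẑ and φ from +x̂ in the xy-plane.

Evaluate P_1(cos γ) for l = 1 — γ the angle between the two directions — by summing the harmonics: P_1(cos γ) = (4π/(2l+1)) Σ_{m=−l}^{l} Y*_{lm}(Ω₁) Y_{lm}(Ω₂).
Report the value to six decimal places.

Expand P_1 via completeness: Σ_{m} conj(Y_{1,m}) at Ω₁ times Y_{1,m} at Ω₂ —
  m=-1: (-0.32785 + 0.10621j) × (0.01712 - 0.08111j) = 0.00300 + 0.02841j  (running Σ = 0.00300 + 0.02841j)
  m=0: (-0.03466 + 0.00000j) × (-0.47433 + 0.00000j) = 0.01644 + 0.00000j  (running Σ = 0.01944 + 0.02841j)
  m=1: (0.32785 + 0.10621j) × (-0.01712 - 0.08111j) = 0.00300 - 0.02841j  (running Σ = 0.02245 + 0.00000j)
Total Σ_m = 0.02245 + 0.00000j. Multiply by 4.188790: 0.09403 + 0.00000j. P_1(cos γ) = 0.094025

0.094025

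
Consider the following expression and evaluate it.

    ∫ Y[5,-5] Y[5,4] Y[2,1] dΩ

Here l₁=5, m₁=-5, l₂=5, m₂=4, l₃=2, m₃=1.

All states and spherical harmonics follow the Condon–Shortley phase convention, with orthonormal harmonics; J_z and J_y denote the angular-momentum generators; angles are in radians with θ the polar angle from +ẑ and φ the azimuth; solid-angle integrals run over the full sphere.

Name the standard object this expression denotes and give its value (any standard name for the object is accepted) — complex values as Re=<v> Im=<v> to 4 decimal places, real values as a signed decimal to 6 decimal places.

Gaunt coefficient, -0.187924

This is a Gaunt coefficient — the integral of a triple product of spherical harmonics over the sphere.
Rules hold: Σm=0, L=12 even, 0≤2≤10.
N = 11·11·5 = 605
Δ = 8!·2!·2!/13! = 1/38610
Racah Σ t=3..5: t=3:−1/2880 t=4:+1/576 t=5:−1/2880 = 1/960
⇒ 3j(5 5 2; 0 0 0)² = 10/429, sgn +1
Racah Σ t=8..8: t=8:+1/80640 = 1/80640
⇒ 3j(5 5 2; -5 4 1)² = 9/286, sgn -1
4πI² = N·(3j₀)²·(3jₘ)² = 75/169
I = -1·√(0.443787/4π) = -0.18792404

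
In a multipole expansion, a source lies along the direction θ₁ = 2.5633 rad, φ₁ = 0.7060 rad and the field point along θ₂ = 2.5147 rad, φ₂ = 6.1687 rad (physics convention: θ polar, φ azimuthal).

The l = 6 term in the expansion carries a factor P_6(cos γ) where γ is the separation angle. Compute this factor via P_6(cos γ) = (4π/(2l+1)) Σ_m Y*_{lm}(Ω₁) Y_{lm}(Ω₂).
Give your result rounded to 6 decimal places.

-0.258351

Term-by-term m-sum for l=6 (normalisation 4π/13 = 0.966644):
  m=-6: (-0.00591 - 0.01145j) × (0.01522 + 0.01249j) = 0.00005 - 0.00025j  (running Σ = 0.00005 - 0.00025j)
  m=-5: (0.06328 + 0.02589j) × (-0.07915 - 0.05100j) = -0.00369 - 0.00528j  (running Σ = -0.00363 - 0.00552j)
  m=-4: (-0.20311 + 0.06677j) × (0.23553 + 0.11609j) = -0.05559 - 0.00785j  (running Σ = -0.05922 - 0.01338j)
  m=-3: (0.21846 - 0.35857j) × (-0.42262 - 0.15114j) = -0.14652 + 0.11852j  (running Σ = -0.20575 + 0.10514j)
  m=-2: (0.07086 + 0.44244j) × (0.37001 + 0.08623j) = -0.01194 + 0.16982j  (running Σ = -0.21768 + 0.27496j)
  m=-1: (-0.02727 - 0.02325j) × (0.09347 + 0.01075j) = -0.00230 - 0.00247j  (running Σ = -0.21998 + 0.27249j)
  m=0: (-0.42034 + 0.00000j) × (-0.41085 + 0.00000j) = 0.17270 + 0.00000j  (running Σ = -0.04728 + 0.27249j)
  m=1: (0.02727 - 0.02325j) × (-0.09347 + 0.01075j) = -0.00230 + 0.00247j  (running Σ = -0.04958 + 0.27496j)
  m=2: (0.07086 - 0.44244j) × (0.37001 - 0.08623j) = -0.01194 - 0.16982j  (running Σ = -0.06152 + 0.10514j)
  m=3: (-0.21846 - 0.35857j) × (0.42262 - 0.15114j) = -0.14652 - 0.11852j  (running Σ = -0.20804 - 0.01338j)
  m=4: (-0.20311 - 0.06677j) × (0.23553 - 0.11609j) = -0.05559 + 0.00785j  (running Σ = -0.26363 - 0.00552j)
  m=5: (-0.06328 + 0.02589j) × (0.07915 - 0.05100j) = -0.00369 + 0.00528j  (running Σ = -0.26732 - 0.00025j)
  m=6: (-0.00591 + 0.01145j) × (0.01522 - 0.01249j) = 0.00005 + 0.00025j  (running Σ = -0.26727 - 0.00000j)
Σ over m = -0.26727 - 0.00000j; ×(4π/13) → -0.25835 - 0.00000j. Real part: -0.258351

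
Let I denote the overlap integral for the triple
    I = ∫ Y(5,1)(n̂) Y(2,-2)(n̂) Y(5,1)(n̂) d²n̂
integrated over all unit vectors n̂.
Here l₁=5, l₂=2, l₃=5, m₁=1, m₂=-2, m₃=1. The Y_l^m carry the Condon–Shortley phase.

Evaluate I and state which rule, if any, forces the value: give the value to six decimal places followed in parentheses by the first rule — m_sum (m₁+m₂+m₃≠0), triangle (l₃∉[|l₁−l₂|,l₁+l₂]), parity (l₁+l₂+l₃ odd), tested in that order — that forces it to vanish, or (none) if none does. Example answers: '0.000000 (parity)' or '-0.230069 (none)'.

Rules hold: Σm=0, L=12 even, 3≤5≤7.
N = 11·5·11 = 605
Δ = 2!·8!·2!/13! = 1/38610
Racah Σ t=0..2: t=0:+1/2880 t=1:−1/576 t=2:+1/2880 = -1/960
⇒ 3j(5 2 5; 0 0 0)² = 10/429, sgn +1
Racah Σ t=0..0: t=0:+1/2304 = 1/2304
⇒ 3j(5 2 5; 1 -2 1)² = 5/143, sgn +1
4πI² = N·(3j₀)²·(3jₘ)² = 250/507
I = +1·√(0.493097/4π) = 0.19808933
No selection rule forces the value: the integral is nonzero (none).

0.198089 (none)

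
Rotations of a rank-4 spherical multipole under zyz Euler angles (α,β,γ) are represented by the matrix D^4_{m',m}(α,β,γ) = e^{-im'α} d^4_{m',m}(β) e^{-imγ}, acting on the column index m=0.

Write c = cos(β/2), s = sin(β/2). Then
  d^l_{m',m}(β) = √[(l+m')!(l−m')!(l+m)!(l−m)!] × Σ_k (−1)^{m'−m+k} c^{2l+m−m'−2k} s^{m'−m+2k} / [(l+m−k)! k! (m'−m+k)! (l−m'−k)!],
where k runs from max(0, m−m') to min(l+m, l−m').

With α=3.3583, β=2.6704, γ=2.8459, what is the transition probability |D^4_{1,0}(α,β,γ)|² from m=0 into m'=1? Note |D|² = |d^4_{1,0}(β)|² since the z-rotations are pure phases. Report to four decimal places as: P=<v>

D^4_{1,0}(3.3583,2.6704,2.8459) = e^{-i·1·3.3583}·d^4_{1,0}(2.6704)·e^{-i·0·2.8459}. Compute d first:
With c≡cos(β/2)=0.233423 and s≡sin(β/2)=0.972375, N=[120·6·24·24]^{1/2}=643.987578
k∈{0,1,2,3} keeps every argument non-negative
  k=0: (−1)^1·643.9876/(144)·0.2334^7·0.9724^1 = -0.000164
  k=1: (−1)^2·643.9876/(24)·0.2334^5·0.9724^3 = +0.017096
  k=2: (−1)^3·643.9876/(24)·0.2334^3·0.9724^5 = -0.296665
  k=3: (−1)^4·643.9876/(144)·0.2334^1·0.9724^7 = +0.858017
d^4_{1,0}(2.6704) = -0.000164 +0.017096 -0.296665 +0.858017 = +0.578284
|D^4_{1,0}|² = |d^4_{1,0}(β)|² = (+0.578284)² = 0.334412 (the z-rotation phases have unit modulus)

P=0.3344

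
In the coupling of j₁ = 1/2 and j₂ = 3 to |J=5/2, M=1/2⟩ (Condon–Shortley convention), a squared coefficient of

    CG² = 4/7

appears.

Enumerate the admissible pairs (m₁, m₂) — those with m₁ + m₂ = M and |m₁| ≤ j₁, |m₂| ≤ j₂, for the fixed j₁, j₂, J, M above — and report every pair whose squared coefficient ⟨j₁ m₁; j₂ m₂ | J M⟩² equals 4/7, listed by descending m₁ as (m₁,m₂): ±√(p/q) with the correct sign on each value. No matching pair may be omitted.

Admissible pairs with m₁+m₂ = M = 1/2: (-1/2,1), (1/2,0)
  (m₁,m₂)=(1/2,0): CG² = 3/7, CG = +√(3/7)
  (m₁,m₂)=(-1/2,1): CG² = 4/7, CG = −√(4/7)   ← matches the target
Pairs with CG² = 4/7: (-1/2,1): −√(4/7)

(-1/2,1): −√(4/7)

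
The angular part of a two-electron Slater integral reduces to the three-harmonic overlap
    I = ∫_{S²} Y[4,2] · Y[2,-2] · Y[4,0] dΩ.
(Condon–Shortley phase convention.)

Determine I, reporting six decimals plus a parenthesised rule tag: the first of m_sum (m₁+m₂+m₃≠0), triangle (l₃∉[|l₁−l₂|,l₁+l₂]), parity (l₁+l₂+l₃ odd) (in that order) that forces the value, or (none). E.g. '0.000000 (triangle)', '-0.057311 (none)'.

Rules hold: Σm=0, L=10 even, 2≤4≤6.
N = 9·5·9 = 405
Δ = 2!·6!·2!/11! = 1/13860
Racah Σ t=0..2: t=0:+1/192 t=1:−1/36 t=2:+1/192 = -5/288
⇒ 3j(4 2 4; 0 0 0)² = 20/693, sgn -1
Racah Σ t=0..0: t=0:+1/192 = 1/192
⇒ 3j(4 2 4; 2 -2 0)² = 3/77, sgn +1
4πI² = N·(3j₀)²·(3jₘ)² = 2700/5929
I = -1·√(0.455389/4π) = -0.19036462
No selection rule forces the value: the integral is nonzero (none).

-0.190365 (none)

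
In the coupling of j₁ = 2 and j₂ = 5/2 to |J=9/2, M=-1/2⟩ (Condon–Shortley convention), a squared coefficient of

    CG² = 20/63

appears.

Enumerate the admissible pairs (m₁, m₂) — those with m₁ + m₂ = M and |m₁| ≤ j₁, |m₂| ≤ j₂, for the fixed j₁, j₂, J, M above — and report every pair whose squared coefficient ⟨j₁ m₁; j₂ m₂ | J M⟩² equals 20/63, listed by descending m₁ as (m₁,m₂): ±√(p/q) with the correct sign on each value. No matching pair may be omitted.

Admissible pairs with m₁+m₂ = M = -1/2: (-2,3/2), (-1,1/2), (0,-1/2), (1,-3/2), (2,-5/2)
  (m₁,m₂)=(2,-5/2): CG² = 1/126, CG = +√(1/126)
  (m₁,m₂)=(1,-3/2): CG² = 10/63, CG = +√(10/63)
  (m₁,m₂)=(0,-1/2): CG² = 10/21, CG = +√(10/21)
  (m₁,m₂)=(-1,1/2): CG² = 20/63, CG = +√(20/63)   ← matches the target
  (m₁,m₂)=(-2,3/2): CG² = 5/126, CG = +√(5/126)
Pairs with CG² = 20/63: (-1,1/2): +√(20/63)

(-1,1/2): +√(20/63)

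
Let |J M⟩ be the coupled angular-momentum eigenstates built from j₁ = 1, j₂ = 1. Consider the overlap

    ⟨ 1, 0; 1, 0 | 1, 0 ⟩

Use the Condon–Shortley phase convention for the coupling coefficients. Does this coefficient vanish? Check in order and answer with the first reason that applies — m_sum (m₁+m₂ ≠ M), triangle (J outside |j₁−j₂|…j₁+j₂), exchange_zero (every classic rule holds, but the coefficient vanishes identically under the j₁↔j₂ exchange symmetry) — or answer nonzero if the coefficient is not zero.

m-sum: m₁+m₂ = 0+0 = 0, M = 0  ✓
triangle: |j₁−j₂| = 0 ≤ J = 1 ≤ j₁+j₂ = 2  ✓
exchange: j₁=j₂ and m₁=m₂, and (−1)^(j₁+j₂−J) = (−1)^1 = −1 forces ⟨j₁m₁;j₂m₂|JM⟩ = −⟨j₂m₂;j₁m₁|JM⟩ = −⟨j₁m₁;j₂m₂|JM⟩ ⇒ the coefficient vanishes identically
Racah sum check: Σ_k collapses to 0 ⇒ CG = 0

exchange_zero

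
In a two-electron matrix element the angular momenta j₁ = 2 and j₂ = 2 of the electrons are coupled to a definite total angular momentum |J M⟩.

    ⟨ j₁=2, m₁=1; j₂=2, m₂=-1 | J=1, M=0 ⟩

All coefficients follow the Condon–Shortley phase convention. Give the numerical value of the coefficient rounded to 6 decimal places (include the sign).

triangle: 3!×1!×1!/6! = 6/720
(j±m)!: 3!×1!×1!×3!×1!×1! = 36
prefactor² = (2J+1)×Δ×N² = 9/10
  k=0: +1/(0!×3!×1!×1!×0!×0!) = 1/6
  k=1: −1/(1!×2!×0!×0!×1!×1!) = -1/2
Σ = -1/3  ⇒  CG² = 9/10×(-1/3)² = 1/10
CG = −√(1/10) = -0.316228

-0.316228  (= −√(1/10))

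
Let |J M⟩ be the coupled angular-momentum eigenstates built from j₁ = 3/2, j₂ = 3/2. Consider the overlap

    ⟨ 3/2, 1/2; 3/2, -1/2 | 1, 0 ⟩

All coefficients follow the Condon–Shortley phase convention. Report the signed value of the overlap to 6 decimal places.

j₁+j₂−J=2  J+j₁−j₂=1  J−j₁+j₂=1  j₁+j₂+J+1=5
(j₁±m₁, j₂±m₂, J±M) = (2,1,1,2,1,1)
P² = 1/5
sum k=0..1:
  [0] +1/2 = 1/2
  [1] −1/1 = -1
S = -1/2
C² = P²·S² = 1/20 ; C = -0.223607

-0.223607  (= −√(1/20))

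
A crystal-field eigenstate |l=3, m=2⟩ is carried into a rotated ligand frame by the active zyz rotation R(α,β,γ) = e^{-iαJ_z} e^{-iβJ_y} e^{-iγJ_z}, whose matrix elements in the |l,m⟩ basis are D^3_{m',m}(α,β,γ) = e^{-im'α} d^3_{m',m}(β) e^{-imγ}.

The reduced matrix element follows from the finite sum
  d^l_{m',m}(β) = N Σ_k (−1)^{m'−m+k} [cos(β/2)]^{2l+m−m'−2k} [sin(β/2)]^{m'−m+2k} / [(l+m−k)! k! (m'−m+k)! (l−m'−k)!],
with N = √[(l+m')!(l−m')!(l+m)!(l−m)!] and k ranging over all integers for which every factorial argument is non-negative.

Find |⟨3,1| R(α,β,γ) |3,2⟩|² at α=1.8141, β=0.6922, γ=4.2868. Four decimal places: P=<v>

P=0.3419

Split into d^3_{1,2}(β=0.6922) × two z-phases.
With c≡cos(β/2)=0.940703 and s≡sin(β/2)=0.339232, N=[24·2·120·1]^{1/2}=75.894664
Admissible k: 1..2 (factorial args all ≥0)
  k=1: (−1)^0·75.8947/(24)·0.9407^5·0.3392^1 = +0.790239
  k=2: (−1)^1·75.8947/(12)·0.9407^3·0.3392^3 = -0.205531
d^3_{1,2}(0.6922) = +0.790239 -0.205531 = +0.584709
|D^3_{1,2}|² = |d^3_{1,2}(β)|² = (+0.584709)² = 0.341884 (the z-rotation phases have unit modulus)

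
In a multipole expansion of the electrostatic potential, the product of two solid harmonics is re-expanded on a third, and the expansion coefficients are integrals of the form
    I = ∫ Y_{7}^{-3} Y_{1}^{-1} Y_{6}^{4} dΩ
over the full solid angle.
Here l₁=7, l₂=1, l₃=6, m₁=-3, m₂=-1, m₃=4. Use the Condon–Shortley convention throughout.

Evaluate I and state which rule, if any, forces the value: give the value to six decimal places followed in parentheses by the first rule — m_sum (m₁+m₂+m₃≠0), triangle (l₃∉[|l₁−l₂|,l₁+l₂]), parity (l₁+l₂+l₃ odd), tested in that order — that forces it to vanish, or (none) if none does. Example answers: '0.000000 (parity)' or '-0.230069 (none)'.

Rules hold: Σm=0, L=14 even, 6≤6≤8.
N = 15·3·13 = 585
Δ = 2!·12!·0!/15! = 1/1365
Racah Σ t=1..1: t=1:−1/518400 = -1/518400
⇒ 3j(7 1 6; 0 0 0)² = 7/195, sgn -1
Racah Σ t=0..0: t=0:+1/14515200 = 1/14515200
⇒ 3j(7 1 6; -3 -1 4)² = 2/455, sgn +1
4πI² = N·(3j₀)²·(3jₘ)² = 6/65
I = -1·√(0.0923077/4π) = -0.08570655
No selection rule forces the value: the integral is nonzero (none).

-0.085707 (none)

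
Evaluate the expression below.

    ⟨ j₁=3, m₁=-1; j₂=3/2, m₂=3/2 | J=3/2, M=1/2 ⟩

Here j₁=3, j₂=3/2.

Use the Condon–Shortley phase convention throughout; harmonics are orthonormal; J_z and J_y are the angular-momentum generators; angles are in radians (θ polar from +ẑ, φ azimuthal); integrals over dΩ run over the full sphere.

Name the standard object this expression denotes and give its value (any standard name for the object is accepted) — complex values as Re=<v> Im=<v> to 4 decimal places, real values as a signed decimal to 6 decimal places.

This is a Clebsch–Gordan (vector-coupling) coefficient.
triangle: 3!*3!*0!/7! = 36/5040
(j±m)!: 2!*4!*3!*0!*2!*1! = 576
prefactor² = (2J+1)*Δ*N² = 576/35
  k=3: −1/(3!*0!*1!*0!*2!*0!) = -1/12
Σ = -1/12  ⇒  CG² = 576/35*(-1/12)² = 4/35
CG = −√(4/35) = -0.338062

Clebsch–Gordan coefficient, −√(4/35) ≈ -0.338062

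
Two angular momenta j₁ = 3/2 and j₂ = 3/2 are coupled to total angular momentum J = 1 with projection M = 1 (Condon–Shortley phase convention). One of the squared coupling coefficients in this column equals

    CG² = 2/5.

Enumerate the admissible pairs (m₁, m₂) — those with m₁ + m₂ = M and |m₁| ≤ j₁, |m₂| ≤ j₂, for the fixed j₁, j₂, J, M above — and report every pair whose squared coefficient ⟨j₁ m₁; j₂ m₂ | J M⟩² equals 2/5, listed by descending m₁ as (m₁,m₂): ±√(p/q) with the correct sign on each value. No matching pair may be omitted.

Admissible pairs with m₁+m₂ = M = 1: (-1/2,3/2), (1/2,1/2), (3/2,-1/2)
  (m₁,m₂)=(3/2,-1/2): CG² = 3/10, CG = +√(3/10)
  (m₁,m₂)=(1/2,1/2): CG² = 2/5, CG = −√(2/5)   ← matches the target
  (m₁,m₂)=(-1/2,3/2): CG² = 3/10, CG = +√(3/10)
Pairs with CG² = 2/5: (1/2,1/2): −√(2/5)

(1/2,1/2): −√(2/5)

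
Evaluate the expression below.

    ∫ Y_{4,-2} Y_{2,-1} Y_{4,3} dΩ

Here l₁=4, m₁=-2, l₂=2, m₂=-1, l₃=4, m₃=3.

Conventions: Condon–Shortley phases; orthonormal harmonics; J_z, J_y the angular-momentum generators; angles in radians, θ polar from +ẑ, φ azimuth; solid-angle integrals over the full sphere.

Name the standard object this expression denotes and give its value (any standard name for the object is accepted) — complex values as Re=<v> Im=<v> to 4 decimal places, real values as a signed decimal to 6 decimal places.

This is a Gaunt coefficient — the integral of a triple product of spherical harmonics over the sphere.
m-sum 0 ✓  L=10 even ✓  2≤4≤6 ✓
Π(2lᵢ+1) = 9×5×9 = 405
triangle coeff Δ(4,2,4) = 1/13860
Σ_t [0,2]: t=0:+1/192 t=1:−1/36 t=2:+1/192 = -5/288
(3j)²=20/693 [(4 2 4; 0 0 0)], sign=-1
Σ_t [0,1]: t=0:+1/1440 t=1:−1/240 = -1/288
(3j)²=5/132 [(4 2 4; -2 -1 3)], sign=+1
⇒ 4πI² = 375/847
I = (-1)√(375/847/(4π)) = -0.18770204

Gaunt coefficient, -0.187702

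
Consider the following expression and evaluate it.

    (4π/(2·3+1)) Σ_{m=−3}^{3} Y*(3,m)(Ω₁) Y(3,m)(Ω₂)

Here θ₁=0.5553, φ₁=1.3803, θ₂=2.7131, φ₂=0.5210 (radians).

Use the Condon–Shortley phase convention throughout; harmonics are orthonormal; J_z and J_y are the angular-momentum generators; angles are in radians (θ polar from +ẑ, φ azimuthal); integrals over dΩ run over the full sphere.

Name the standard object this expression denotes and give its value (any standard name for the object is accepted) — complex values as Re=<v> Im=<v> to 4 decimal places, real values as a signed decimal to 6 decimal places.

Legendre polynomial (addition theorem), +0.320050

This sum is the spherical-harmonic addition theorem: it equals the Legendre polynomial P_l(cos γ) of the angle γ between the two directions.
Term-by-term m-sum for l=3 (normalisation 4π/7 = 1.795196):
  m=-3: (-0.033067, -0.051421) × (0.000233, -0.029927) = (-0.001547, 0.000978)  (running Σ = (-0.001547, 0.000978))
  m=-2: (-0.224061, 0.089751) × (-0.080964, 0.138565) = (0.005704, -0.038314)  (running Σ = (0.004158, -0.037336))
  m=-1: (0.084211, 0.436699) × (0.365328, -0.209658) = (0.122322, 0.141883)  (running Σ = (0.126480, 0.104547))
  m=0: (0.193532, -0.000000) × (-0.385873, 0.000000) = (-0.074679, 0.000000)  (running Σ = (0.051801, 0.104547))
  m=1: (-0.084211, 0.436699) × (-0.365328, -0.209658) = (0.122322, -0.141883)  (running Σ = (0.174124, -0.037336))
  m=2: (-0.224061, -0.089751) × (-0.080964, -0.138565) = (0.005704, 0.038314)  (running Σ = (0.179828, 0.000978))
  m=3: (0.033067, -0.051421) × (-0.000233, -0.029927) = (-0.001547, -0.000978)  (running Σ = (0.178281, -0.000000))
Total Σ_m = (0.178281, -0.000000). Multiply by 1.795196: (0.320050, -0.000000). P_3(cos γ) = 0.320050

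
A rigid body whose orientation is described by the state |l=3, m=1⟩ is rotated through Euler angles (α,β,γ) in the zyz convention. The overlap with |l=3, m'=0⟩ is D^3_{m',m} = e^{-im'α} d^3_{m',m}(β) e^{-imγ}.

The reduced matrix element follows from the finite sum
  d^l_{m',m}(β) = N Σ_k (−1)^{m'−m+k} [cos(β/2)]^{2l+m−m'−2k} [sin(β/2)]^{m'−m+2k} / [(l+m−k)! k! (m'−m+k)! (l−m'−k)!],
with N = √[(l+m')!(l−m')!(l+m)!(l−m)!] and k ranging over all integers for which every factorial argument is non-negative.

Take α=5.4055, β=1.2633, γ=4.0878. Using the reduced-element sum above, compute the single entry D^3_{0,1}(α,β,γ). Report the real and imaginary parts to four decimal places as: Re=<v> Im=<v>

Split into d^3_{0,1}(β=1.2633) × two z-phases.
c=cos(1.263300/2)=0.807054, s=sin(1.263300/2)=0.590477; N=√[6·6·24·2]=41.569219
k: max(0,(1)−(0))=1 … min(3+(1),3−(0))=3
  k=1: (−1)^0·41.5692/(12)·0.8071^5·0.5905^1 = +0.700338
  k=2: (−1)^1·41.5692/(4)·0.8071^3·0.5905^3 = -1.124682
  k=3: (−1)^2·41.5692/(12)·0.8071^1·0.5905^5 = +0.200682
d^3_{0,1}(1.2633) = +0.700338 -1.124682 +0.200682 = -0.223661
Attach z-rotation phases: D = e^{-i(0)(5.4055)}·(-0.223661)·e^{-i(1)(4.0878)} = +0.130789-0.181435i

Re=0.1308 Im=-0.1814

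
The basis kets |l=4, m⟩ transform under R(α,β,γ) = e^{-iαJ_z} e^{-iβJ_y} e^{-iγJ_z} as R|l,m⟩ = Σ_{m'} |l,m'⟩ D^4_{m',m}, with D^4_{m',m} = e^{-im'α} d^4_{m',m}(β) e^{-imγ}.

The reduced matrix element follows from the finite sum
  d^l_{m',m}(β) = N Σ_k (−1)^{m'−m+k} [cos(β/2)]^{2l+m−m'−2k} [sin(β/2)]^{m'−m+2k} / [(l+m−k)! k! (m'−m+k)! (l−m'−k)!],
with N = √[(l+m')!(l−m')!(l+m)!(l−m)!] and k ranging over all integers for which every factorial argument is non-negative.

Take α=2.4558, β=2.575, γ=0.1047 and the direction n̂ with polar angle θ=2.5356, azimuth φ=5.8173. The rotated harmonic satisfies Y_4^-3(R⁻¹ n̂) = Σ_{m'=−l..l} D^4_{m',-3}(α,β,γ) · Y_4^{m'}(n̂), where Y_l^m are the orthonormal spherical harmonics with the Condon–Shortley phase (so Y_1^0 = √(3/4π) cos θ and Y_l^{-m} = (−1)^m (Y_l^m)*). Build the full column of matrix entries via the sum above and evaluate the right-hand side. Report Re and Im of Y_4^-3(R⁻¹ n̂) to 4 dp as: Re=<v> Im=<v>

Re=0.2880 Im=0.2531

Need the full column D^4_{m',-3} for m'=−4..4 at α=2.4558, β=2.5750, γ=0.1047.
cos(β/2)=0.279522, sin(β/2)=0.960139
d^4_{-4,-3}: single k=1 term ⇒ +0.000362;  D = -0.000274-0.000237i
d^4_{-3,-3}: k∈[0..1] ⇒ +0.000037 -0.003078 = -0.003041;  D = -0.000522-0.002996i
d^4_{-2,-3}: k∈[0..1] ⇒ -0.000479 +0.016954 = +0.016475;  D = +0.008090-0.014352i
d^4_{-1,-3}: k∈[0..1] ⇒ +0.003490 -0.068631 = -0.065141;  D = +0.060693-0.023659i
d^4_{0,-3}: k∈[0..1] ⇒ -0.017871 +0.210855 = +0.192984;  D = +0.183542+0.059624i
d^4_{1,-3}: k∈[0..1] ⇒ +0.068631 -0.485856 = -0.417225;  D = +0.225466+0.351059i
d^4_{2,-3}: k∈[0..1] ⇒ -0.200034 +0.786719 = +0.586685;  D = -0.067255+0.582817i
d^4_{3,-3}: k∈[0..1] ⇒ +0.428485 -0.722227 = -0.293742;  D = -0.210857+0.204508i
d^4_{4,-3}: single k=0 term ⇒ -0.594704;  D = +0.592591-0.050087i
Y_4^{m'}(θ=2.5356,φ=5.8173) and Σ D·Y over m':
  (-0.0003-0.0002i)·(-0.0134+0.0446i)  (-0.0005-0.0030i)·(-0.0328-0.1873i)  (+0.0081-0.0144i)·(+0.2414+0.3248i)  (+0.0607-0.0237i)·(-0.3421-0.1720i)  (+0.1835+0.0596i)·(-0.1368+0.0000i)  (+0.2255+0.3511i)·(+0.3421-0.1720i)  (-0.0673+0.5828i)·(+0.2414-0.3248i)  (-0.2109+0.2045i)·(+0.0328-0.1873i)  (+0.5926-0.0501i)·(-0.0134-0.0446i)
Y_4^-3(R⁻¹ n̂) = +0.287958+0.253124i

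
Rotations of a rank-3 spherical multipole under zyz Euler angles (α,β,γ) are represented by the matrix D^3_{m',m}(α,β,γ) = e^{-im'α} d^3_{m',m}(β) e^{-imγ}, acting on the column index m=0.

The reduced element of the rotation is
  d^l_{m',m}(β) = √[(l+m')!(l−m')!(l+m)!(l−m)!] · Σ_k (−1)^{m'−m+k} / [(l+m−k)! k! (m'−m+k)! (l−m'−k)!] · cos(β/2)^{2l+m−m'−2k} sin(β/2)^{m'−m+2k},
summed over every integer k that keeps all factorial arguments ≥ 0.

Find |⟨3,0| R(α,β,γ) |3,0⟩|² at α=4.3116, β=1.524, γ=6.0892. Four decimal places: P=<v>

P=0.0049

D^3_{0,0}(4.3116,1.5240,6.0892) = e^{-i·0·4.3116}·d^3_{0,0}(1.5240)·e^{-i·0·6.0892}. Compute d first:
With c≡cos(β/2)=0.723457 and s≡sin(β/2)=0.690370, N=[6·6·6·6]^{1/2}=36.000000
k: max(0,(0)−(0))=0 … min(3+(0),3−(0))=3
  k=0: (−1)^0·36.0000/(36)·0.7235^6·0.6904^0 = +0.143376
  k=1: (−1)^1·36.0000/(4)·0.7235^4·0.6904^2 = -1.175050
  k=2: (−1)^2·36.0000/(4)·0.7235^2·0.6904^4 = +1.070027
  k=3: (−1)^3·36.0000/(36)·0.7235^0·0.6904^6 = -0.108266
d^3_{0,0}(1.5240) = +0.143376 -1.175050 +1.070027 -0.108266 = -0.069913
|D^3_{0,0}|² = |d^3_{0,0}(β)|² = (-0.069913)² = 0.004888 (the z-rotation phases have unit modulus)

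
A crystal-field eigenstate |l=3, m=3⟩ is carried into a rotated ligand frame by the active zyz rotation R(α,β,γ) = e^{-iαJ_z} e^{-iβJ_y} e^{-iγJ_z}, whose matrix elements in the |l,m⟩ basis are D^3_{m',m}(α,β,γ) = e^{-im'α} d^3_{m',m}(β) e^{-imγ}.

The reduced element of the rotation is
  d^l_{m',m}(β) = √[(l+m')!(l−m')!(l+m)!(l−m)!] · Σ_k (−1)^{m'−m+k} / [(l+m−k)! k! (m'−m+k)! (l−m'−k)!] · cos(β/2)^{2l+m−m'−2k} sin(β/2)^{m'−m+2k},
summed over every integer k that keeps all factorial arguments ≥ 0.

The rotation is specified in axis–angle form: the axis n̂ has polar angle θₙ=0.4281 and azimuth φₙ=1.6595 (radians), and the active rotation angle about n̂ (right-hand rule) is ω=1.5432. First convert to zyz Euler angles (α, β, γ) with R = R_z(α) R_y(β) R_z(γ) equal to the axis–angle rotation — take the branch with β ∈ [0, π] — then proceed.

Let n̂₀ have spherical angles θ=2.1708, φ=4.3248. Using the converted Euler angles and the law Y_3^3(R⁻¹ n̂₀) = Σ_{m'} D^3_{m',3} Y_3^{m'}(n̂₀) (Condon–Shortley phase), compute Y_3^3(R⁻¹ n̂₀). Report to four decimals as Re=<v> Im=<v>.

Axis–angle → zyz. n̂ = (sinθₙcosφₙ, sinθₙsinφₙ, cosθₙ) = (-0.036776, +0.413511, +0.909756), ω = 1.5432.
R = I cosω + sinω [n̂]ₓ + (1−cosω) n̂n̂ᵀ gives
  R = [+0.028908, -0.924198, +0.380819; +0.894622, +0.193866, +0.402576; -0.445888, +0.329051, +0.832412]
β = atan2(√(R₁₃²+R₂₃²), R₃₃) = 0.587351; α = atan2(R₂₃, R₁₃) mod 2π = 0.813164; γ = atan2(R₃₂, −R₃₁) mod 2π = 0.635757
Need the full column D^3_{m',3} for m'=−3..3 at α=0.8132, β=0.5874, γ=0.6358.
cos(β/2)=0.957186, sin(β/2)=0.289472
d^3_{-3,3}: single k=6 term ⇒ +0.000588;  D = +0.000507+0.000299i
d^3_{-2,3}: single k=5 term ⇒ +0.004765;  D = +0.004579-0.001321i
d^3_{-1,3}: single k=4 term ⇒ +0.024915;  D = +0.011432-0.022138i
d^3_{0,3}: single k=3 term ⇒ +0.095132;  D = -0.031409-0.089797i
d^3_{1,3}: single k=2 term ⇒ +0.272424;  D = -0.248618-0.111372i
d^3_{2,3}: single k=1 term ⇒ +0.569725;  D = -0.526508+0.217659i
d^3_{3,3}: single k=0 term ⇒ +0.769094;  D = -0.274978+0.718256i
Y_3^{m'}(θ=2.1708,φ=4.3248) and Σ D·Y over m':
  (+0.0005+0.0003i)·(+0.2153-0.0931i)  (+0.0046-0.0013i)·(+0.2808+0.2751i)  (+0.0114-0.0221i)·(-0.0599+0.1467i)  (-0.0314-0.0898i)·(+0.2962+0.0000i)  (-0.2486-0.1114i)·(+0.0599+0.1467i)  (-0.5265+0.2177i)·(+0.2808-0.2751i)  (-0.2750+0.7183i)·(-0.2153-0.0931i)
Y_3^3(R⁻¹ n̂) = +0.034596+0.011062i

Re=0.0346 Im=0.0111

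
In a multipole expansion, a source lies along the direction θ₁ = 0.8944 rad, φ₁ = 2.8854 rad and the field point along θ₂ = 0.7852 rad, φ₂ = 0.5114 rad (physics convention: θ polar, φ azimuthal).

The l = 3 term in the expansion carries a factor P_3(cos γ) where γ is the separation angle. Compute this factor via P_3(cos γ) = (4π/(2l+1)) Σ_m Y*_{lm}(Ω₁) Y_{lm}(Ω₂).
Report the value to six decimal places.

Summing Y*_{l m}(θ₁,φ₁)·Y_{l m}(θ₂,φ₂) over m ∈ [−3, 3]; prefactor 4π/(2·3+1) = 1.795196:
  term(m=-3) = (0.019496, 0.021698)   from Y*(Ω₁)=(-0.142247, 0.137541), Y(Ω₂)=(0.005394, -0.147325)
  term(m=-2) = (0.005004, -0.140460)   from Y*(Ω₁)=(0.339094, -0.190738), Y(Ω₂)=(0.188206, -0.308356)
  term(m=-1) = (-0.059663, 0.057575)   from Y*(Ω₁)=(-0.233878, 0.061264), Y(Ω₂)=(0.299067, -0.167836)
  term(m=+0) = (0.032018, 0.000000)   from Y*(Ω₁)=(-0.243112, -0.000000), Y(Ω₂)=(-0.131702, 0.000000)
  term(m=+1) = (-0.059663, -0.057575)   from Y*(Ω₁)=(0.233878, 0.061264), Y(Ω₂)=(-0.299067, -0.167836)
  term(m=+2) = (0.005004, 0.140460)   from Y*(Ω₁)=(0.339094, 0.190738), Y(Ω₂)=(0.188206, 0.308356)
  term(m=+3) = (0.019496, -0.021698)   from Y*(Ω₁)=(0.142247, 0.137541), Y(Ω₂)=(-0.005394, -0.147325)
Total Σ_m = (-0.038307, 0.000000). Multiply by 1.795196: (-0.068769, 0.000000). P_3(cos γ) = -0.068769

-0.068769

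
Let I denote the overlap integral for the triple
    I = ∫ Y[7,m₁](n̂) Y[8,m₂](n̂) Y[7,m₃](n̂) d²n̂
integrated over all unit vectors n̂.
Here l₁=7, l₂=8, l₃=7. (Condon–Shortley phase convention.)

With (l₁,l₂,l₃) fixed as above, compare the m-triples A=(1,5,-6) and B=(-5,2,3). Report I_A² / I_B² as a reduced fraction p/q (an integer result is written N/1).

Shared (l₁,l₂,l₃)=(7,8,7): N and (l;000)² cancel in I_A²/I_B².
A: Δ = 8!·6!·8!/23! = 1/22086194130; Racah Σ t=5..6: t=5:−1/3483648000 t=6:+1/5225472000 = -1/10450944000; ⇒ 3j(7 8 7; 1 5 -6)² = 104/37145, sgn +1
B: Δ = 8!·6!·8!/23! = 1/22086194130; Racah Σ t=6..8: t=6:+1/597196800 t=7:−1/435456000 t=8:+1/2786918400 = -11/41803776000; ⇒ 3j(7 8 7; -5 2 3)² = 66/96577, sgn -1
I_A²/I_B² = (104/37145)/(66/96577) = 676/165

676/165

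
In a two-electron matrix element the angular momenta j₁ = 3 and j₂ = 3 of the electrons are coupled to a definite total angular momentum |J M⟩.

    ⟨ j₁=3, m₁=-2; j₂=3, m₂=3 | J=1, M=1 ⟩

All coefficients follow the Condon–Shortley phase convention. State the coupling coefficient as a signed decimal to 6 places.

√[3·5!1!1!/8! · 1!5!6!0!2!0!] = √(10800/7)
  +(−1)^5/∏(5,0,0,1,1,0)! = -1/120  (running -1/120)
⟨..|..⟩ = √(10800/7)·(-1/120) = -0.327327

-0.327327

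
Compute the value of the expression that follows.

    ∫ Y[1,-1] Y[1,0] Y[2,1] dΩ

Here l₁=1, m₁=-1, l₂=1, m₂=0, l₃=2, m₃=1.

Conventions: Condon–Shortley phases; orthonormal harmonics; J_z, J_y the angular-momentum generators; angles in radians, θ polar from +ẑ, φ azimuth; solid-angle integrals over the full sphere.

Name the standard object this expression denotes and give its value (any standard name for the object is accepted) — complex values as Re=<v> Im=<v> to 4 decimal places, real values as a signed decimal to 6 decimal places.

This is a Gaunt coefficient — the integral of a triple product of spherical harmonics over the sphere.
m-sum 0 ✓  L=4 even ✓  0≤2≤2 ✓
Π(2lᵢ+1) = 3×3×5 = 45
triangle coeff Δ(1,1,2) = 1/30
Σ_t [0,0]: t=0:+1/1 = 1/1
(3j)²=2/15 [(1 1 2; 0 0 0)], sign=+1
Σ_t [0,0]: t=0:+1/2 = 1/2
(3j)²=1/10 [(1 1 2; -1 0 1)], sign=-1
⇒ 4πI² = 3/5
I = (-1)√(3/5/(4π)) = -0.21850969

Gaunt coefficient, -0.218510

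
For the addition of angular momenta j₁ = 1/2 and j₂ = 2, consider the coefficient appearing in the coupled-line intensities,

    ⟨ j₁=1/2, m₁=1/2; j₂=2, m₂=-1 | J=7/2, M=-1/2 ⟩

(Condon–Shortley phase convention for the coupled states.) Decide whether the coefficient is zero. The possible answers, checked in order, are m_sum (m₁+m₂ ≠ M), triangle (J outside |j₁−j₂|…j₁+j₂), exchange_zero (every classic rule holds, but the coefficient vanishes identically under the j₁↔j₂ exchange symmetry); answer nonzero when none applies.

m-sum: m₁+m₂ = 1/2+(-1) = -1/2, M = -1/2  ✓
triangle: need |j₁−j₂| ≤ J ≤ j₁+j₂, i.e. J ∈ [3/2, 5/2]; J = 7/2 is outside ✗ ⇒ coefficient is 0

triangle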